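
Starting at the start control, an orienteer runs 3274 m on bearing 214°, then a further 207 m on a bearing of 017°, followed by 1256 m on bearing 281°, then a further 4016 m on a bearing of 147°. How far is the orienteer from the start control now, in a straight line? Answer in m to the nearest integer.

5703 m

Leg 1 (214°, 3274 m): east 3274 sin 214° = -1830.80, north 3274 cos 214° = -2714.27
Leg 2 (017°, 207 m): east 207 sin 17° = 60.52, north 207 cos 17° = 197.96
Leg 3 (281°, 1256 m): east 1256 sin 281° = -1232.92, north 1256 cos 281° = 239.66
Leg 4 (147°, 4016 m): east 4016 sin 147° = 2187.27, north 4016 cos 147° = -3368.10
Net: -815.93 east, -5644.76 north. Distance = √((-815.93)² + (-5644.76)²) = 5703.424 m.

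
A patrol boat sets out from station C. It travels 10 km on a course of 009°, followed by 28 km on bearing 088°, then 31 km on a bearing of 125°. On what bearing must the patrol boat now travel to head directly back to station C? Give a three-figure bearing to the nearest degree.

Leg 1 (009°, 10 km): east 10 sin 9° = 1.56, north 10 cos 9° = 9.88
Leg 2 (088°, 28 km): east 28 sin 88° = 27.98, north 28 cos 88° = 0.98
Leg 3 (125°, 31 km): east 31 sin 125° = 25.39, north 31 cos 125° = -17.78
Net displacement: 54.94 east, -6.93 north. Direction back to start is (-54.94, 6.93): bearing = atan2(-54.94, 6.93) mod 360° = 277.19° ≈ 277°.

277°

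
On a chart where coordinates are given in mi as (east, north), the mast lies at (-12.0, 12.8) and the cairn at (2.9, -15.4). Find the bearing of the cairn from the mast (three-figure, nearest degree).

152°

Δeast = 2.9 − -12.0 = 14.90; Δnorth = -15.4 − 12.8 = -28.20.
Bearing = atan2(Δeast, Δnorth) mod 360° = 152.15° ≈ 152°.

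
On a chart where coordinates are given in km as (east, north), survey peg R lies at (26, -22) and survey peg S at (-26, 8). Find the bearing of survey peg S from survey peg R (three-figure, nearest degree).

Δeast = -26 − 26 = -52.00; Δnorth = 8 − -22 = 30.00.
Bearing = atan2(Δeast, Δnorth) mod 360° = 299.98° ≈ 300°.

300°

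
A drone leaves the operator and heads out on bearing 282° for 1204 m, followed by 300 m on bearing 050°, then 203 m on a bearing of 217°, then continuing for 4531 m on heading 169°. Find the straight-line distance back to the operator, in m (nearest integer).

Leg 1 (282°, 1204 m): east 1204 sin 282° = -1177.69, north 1204 cos 282° = 250.33
Leg 2 (050°, 300 m): east 300 sin 50° = 229.81, north 300 cos 50° = 192.84
Leg 3 (217°, 203 m): east 203 sin 217° = -122.17, north 203 cos 217° = -162.12
Leg 4 (169°, 4531 m): east 4531 sin 169° = 864.56, north 4531 cos 169° = -4447.75
Net: -205.49 east, -4166.71 north. Distance = √((-205.49)² + (-4166.71)²) = 4171.778 m.

4172 m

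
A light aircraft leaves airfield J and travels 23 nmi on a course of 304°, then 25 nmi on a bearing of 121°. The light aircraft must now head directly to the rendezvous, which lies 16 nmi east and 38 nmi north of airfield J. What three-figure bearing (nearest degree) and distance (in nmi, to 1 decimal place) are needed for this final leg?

Leg 1 (304°, 23 nmi): east 23 sin 304° = -19.07, north 23 cos 304° = 12.86
Leg 2 (121°, 25 nmi): east 25 sin 121° = 21.43, north 25 cos 121° = -12.88
Current position: (2.36, -0.01). Target: (16, 38). Remaining: Δeast = 13.64, Δnorth = 38.01.
Bearing = atan2(13.64, 38.01) mod 360° = 19.74°; distance = √((13.64)² + (38.01)²) = 40.387 nmi.

020°, 40.4 nmi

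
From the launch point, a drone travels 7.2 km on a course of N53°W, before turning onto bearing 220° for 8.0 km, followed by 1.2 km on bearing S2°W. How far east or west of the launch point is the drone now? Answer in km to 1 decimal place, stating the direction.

Leg 1 (N53°W, 7.2 km): east 7.2 sin 307° = -5.75, north 7.2 cos 307° = 4.33
Leg 2 (220°, 8.0 km): east 8.0 sin 220° = -5.14, north 8.0 cos 220° = -6.13
Leg 3 (S2°W, 1.2 km): east 1.2 sin 182° = -0.04, north 1.2 cos 182° = -1.20
Net east component: -10.93 km.

10.9 km west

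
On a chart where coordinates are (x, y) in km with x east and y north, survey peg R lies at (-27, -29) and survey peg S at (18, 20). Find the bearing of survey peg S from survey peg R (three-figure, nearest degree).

Δeast = 18 − -27 = 45.00; Δnorth = 20 − -29 = 49.00.
Bearing = atan2(Δeast, Δnorth) mod 360° = 42.56° ≈ 043°.

043°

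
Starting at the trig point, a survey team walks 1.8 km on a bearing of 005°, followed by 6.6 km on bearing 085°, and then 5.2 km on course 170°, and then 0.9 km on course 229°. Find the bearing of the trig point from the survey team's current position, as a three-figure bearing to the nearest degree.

296°

Leg 1 (005°, 1.8 km): east 1.8 sin 5° = 0.16, north 1.8 cos 5° = 1.79
Leg 2 (085°, 6.6 km): east 6.6 sin 85° = 6.57, north 6.6 cos 85° = 0.58
Leg 3 (170°, 5.2 km): east 5.2 sin 170° = 0.90, north 5.2 cos 170° = -5.12
Leg 4 (229°, 0.9 km): east 0.9 sin 229° = -0.68, north 0.9 cos 229° = -0.59
Net displacement: 6.96 east, -3.34 north. Direction back to start is (-6.96, 3.34): bearing = atan2(-6.96, 3.34) mod 360° = 295.67° ≈ 296°.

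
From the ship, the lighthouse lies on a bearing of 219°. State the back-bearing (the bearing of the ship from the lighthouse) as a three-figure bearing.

039°

Back-bearing = 219° − 180° = 039°.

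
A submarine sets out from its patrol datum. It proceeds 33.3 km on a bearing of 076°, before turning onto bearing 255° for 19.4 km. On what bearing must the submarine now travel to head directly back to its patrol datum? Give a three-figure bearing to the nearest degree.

Leg 1 (076°, 33.3 km): east 33.3 sin 76° = 32.31, north 33.3 cos 76° = 8.06
Leg 2 (255°, 19.4 km): east 19.4 sin 255° = -18.74, north 19.4 cos 255° = -5.02
Net displacement: 13.57 east, 3.03 north. Direction back to start is (-13.57, -3.03): bearing = atan2(-13.57, -3.03) mod 360° = 257.40° ≈ 257°.

257°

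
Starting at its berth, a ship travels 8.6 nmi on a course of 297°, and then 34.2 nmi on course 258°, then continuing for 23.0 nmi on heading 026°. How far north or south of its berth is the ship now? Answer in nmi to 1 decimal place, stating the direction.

Leg 1 (297°, 8.6 nmi): east 8.6 sin 297° = -7.66, north 8.6 cos 297° = 3.90
Leg 2 (258°, 34.2 nmi): east 34.2 sin 258° = -33.45, north 34.2 cos 258° = -7.11
Leg 3 (026°, 23.0 nmi): east 23.0 sin 26° = 10.08, north 23.0 cos 26° = 20.67
Net north component: 17.47 nmi.

17.5 nmi north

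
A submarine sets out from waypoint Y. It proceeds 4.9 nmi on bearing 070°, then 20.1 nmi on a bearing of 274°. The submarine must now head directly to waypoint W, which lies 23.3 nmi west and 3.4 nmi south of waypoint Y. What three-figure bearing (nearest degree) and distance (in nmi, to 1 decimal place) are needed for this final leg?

Leg 1 (070°, 4.9 nmi): east 4.9 sin 70° = 4.60, north 4.9 cos 70° = 1.68
Leg 2 (274°, 20.1 nmi): east 20.1 sin 274° = -20.05, north 20.1 cos 274° = 1.40
Current position: (-15.45, 3.08). Target: (-23.3, -3.4). Remaining: Δeast = -7.85, Δnorth = -6.48.
Bearing = atan2(-7.85, -6.48) mod 360° = 230.48°; distance = √((-7.85)² + (-6.48)²) = 10.180 nmi.

230°, 10.2 nmi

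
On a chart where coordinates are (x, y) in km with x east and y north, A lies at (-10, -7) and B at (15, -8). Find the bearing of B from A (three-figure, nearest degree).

092°

Δeast = 15 − -10 = 25.00; Δnorth = -8 − -7 = -1.00.
Bearing = atan2(Δeast, Δnorth) mod 360° = 92.29° ≈ 092°.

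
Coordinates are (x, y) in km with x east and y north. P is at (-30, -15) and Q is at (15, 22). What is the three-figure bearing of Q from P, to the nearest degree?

051°

Δeast = 15 − -30 = 45.00; Δnorth = 22 − -15 = 37.00.
Bearing = atan2(Δeast, Δnorth) mod 360° = 50.57° ≈ 051°.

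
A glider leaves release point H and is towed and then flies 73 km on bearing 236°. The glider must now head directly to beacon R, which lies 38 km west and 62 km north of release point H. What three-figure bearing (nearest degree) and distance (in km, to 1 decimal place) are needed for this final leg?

012°, 105.3 km

Leg 1 (236°, 73 km): east 73 sin 236° = -60.52, north 73 cos 236° = -40.82
Current position: (-60.52, -40.82). Target: (-38, 62). Remaining: Δeast = 22.52, Δnorth = 102.82.
Bearing = atan2(22.52, 102.82) mod 360° = 12.35°; distance = √((22.52)² + (102.82)²) = 105.258 km.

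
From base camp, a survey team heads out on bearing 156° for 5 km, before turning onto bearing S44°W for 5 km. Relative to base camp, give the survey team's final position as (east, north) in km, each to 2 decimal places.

(-1.44, -8.16)

Leg 1 (156°, 5 km): east 5 sin 156° = 2.03, north 5 cos 156° = -4.57
Leg 2 (S44°W, 5 km): east 5 sin 224° = -3.47, north 5 cos 224° = -3.60
Summing: -1.44 km east, -8.16 km north → (-1.44, -8.16).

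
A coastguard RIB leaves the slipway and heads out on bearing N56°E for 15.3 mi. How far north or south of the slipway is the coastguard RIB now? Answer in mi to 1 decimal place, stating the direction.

8.6 mi north

Leg 1 (N56°E, 15.3 mi): east 15.3 sin 56° = 12.68, north 15.3 cos 56° = 8.56
Net north component: 8.56 mi.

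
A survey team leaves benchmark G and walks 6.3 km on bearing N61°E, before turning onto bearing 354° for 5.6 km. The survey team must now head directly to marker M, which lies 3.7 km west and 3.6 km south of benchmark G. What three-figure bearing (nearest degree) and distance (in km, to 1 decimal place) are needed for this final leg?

215°, 15.0 km

Leg 1 (N61°E, 6.3 km): east 6.3 sin 61° = 5.51, north 6.3 cos 61° = 3.05
Leg 2 (354°, 5.6 km): east 5.6 sin 354° = -0.59, north 5.6 cos 354° = 5.57
Current position: (4.92, 8.62). Target: (-3.7, -3.6). Remaining: Δeast = -8.62, Δnorth = -12.22.
Bearing = atan2(-8.62, -12.22) mod 360° = 215.21°; distance = √((-8.62)² + (-12.22)²) = 14.960 km.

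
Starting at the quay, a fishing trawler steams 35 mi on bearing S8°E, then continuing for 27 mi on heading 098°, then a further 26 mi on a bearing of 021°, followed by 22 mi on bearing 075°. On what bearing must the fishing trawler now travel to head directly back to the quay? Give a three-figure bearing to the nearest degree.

278°

Leg 1 (S8°E, 35 mi): east 35 sin 172° = 4.87, north 35 cos 172° = -34.66
Leg 2 (098°, 27 mi): east 27 sin 98° = 26.74, north 27 cos 98° = -3.76
Leg 3 (021°, 26 mi): east 26 sin 21° = 9.32, north 26 cos 21° = 24.27
Leg 4 (075°, 22 mi): east 22 sin 75° = 21.25, north 22 cos 75° = 5.69
Net displacement: 62.18 east, -8.45 north. Direction back to start is (-62.18, 8.45): bearing = atan2(-62.18, 8.45) mod 360° = 277.74° ≈ 278°.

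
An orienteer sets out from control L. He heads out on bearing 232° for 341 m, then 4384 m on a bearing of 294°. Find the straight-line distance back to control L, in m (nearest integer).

4554 m

Leg 1 (232°, 341 m): east 341 sin 232° = -268.71, north 341 cos 232° = -209.94
Leg 2 (294°, 4384 m): east 4384 sin 294° = -4004.98, north 4384 cos 294° = 1783.13
Net: -4273.69 east, 1573.19 north. Distance = √((-4273.69)² + (1573.19)²) = 4554.054 m.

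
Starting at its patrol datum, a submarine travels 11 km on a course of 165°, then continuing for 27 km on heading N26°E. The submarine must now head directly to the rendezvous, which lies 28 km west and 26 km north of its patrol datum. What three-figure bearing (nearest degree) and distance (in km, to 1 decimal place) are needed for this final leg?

Leg 1 (165°, 11 km): east 11 sin 165° = 2.85, north 11 cos 165° = -10.63
Leg 2 (N26°E, 27 km): east 27 sin 26° = 11.84, north 27 cos 26° = 24.27
Current position: (14.68, 13.64). Target: (-28, 26). Remaining: Δeast = -42.68, Δnorth = 12.36.
Bearing = atan2(-42.68, 12.36) mod 360° = 286.15°; distance = √((-42.68)² + (12.36)²) = 44.436 km.

286°, 44.4 km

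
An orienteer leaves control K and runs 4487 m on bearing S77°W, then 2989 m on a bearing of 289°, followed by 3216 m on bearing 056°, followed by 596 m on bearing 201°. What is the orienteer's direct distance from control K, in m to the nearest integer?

4896 m

Leg 1 (S77°W, 4487 m): east 4487 sin 257° = -4372.00, north 4487 cos 257° = -1009.36
Leg 2 (289°, 2989 m): east 2989 sin 289° = -2826.16, north 2989 cos 289° = 973.12
Leg 3 (056°, 3216 m): east 3216 sin 56° = 2666.18, north 3216 cos 56° = 1798.36
Leg 4 (201°, 596 m): east 596 sin 201° = -213.59, north 596 cos 201° = -556.41
Net: -4745.56 east, 1205.72 north. Distance = √((-4745.56)² + (1205.72)²) = 4896.331 m.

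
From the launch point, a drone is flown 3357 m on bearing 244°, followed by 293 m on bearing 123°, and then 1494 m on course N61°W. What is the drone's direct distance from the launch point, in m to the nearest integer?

Leg 1 (244°, 3357 m): east 3357 sin 244° = -3017.25, north 3357 cos 244° = -1471.61
Leg 2 (123°, 293 m): east 293 sin 123° = 245.73, north 293 cos 123° = -159.58
Leg 3 (N61°W, 1494 m): east 1494 sin 299° = -1306.68, north 1494 cos 299° = 724.31
Net: -4078.20 east, -906.89 north. Distance = √((-4078.20)² + (-906.89)²) = 4177.820 m.

4178 m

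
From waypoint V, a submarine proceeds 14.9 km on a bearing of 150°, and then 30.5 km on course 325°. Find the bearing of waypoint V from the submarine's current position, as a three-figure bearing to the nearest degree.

Leg 1 (150°, 14.9 km): east 14.9 sin 150° = 7.45, north 14.9 cos 150° = -12.90
Leg 2 (325°, 30.5 km): east 30.5 sin 325° = -17.49, north 30.5 cos 325° = 24.98
Net displacement: -10.04 east, 12.08 north. Direction back to start is (10.04, -12.08): bearing = atan2(10.04, -12.08) mod 360° = 140.26° ≈ 140°.

140°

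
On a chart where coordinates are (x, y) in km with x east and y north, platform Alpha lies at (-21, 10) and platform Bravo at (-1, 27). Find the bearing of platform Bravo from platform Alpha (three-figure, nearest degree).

050°

Δeast = -1 − -21 = 20.00; Δnorth = 27 − 10 = 17.00.
Bearing = atan2(Δeast, Δnorth) mod 360° = 49.64° ≈ 050°.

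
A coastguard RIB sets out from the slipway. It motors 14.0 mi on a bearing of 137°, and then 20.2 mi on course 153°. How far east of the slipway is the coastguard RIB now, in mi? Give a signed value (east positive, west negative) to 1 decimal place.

18.7 mi

Leg 1 (137°, 14.0 mi): east 14.0 sin 137° = 9.55, north 14.0 cos 137° = -10.24
Leg 2 (153°, 20.2 mi): east 20.2 sin 153° = 9.17, north 20.2 cos 153° = -18.00
Net east component: 18.72 mi.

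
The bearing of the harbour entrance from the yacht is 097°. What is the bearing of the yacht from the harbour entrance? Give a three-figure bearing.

277°

Back-bearing = 097° + 180° = 277°.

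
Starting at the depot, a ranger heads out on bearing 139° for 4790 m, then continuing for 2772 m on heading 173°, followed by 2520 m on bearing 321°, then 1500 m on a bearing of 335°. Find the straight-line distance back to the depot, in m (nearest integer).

3299 m

Leg 1 (139°, 4790 m): east 4790 sin 139° = 3142.52, north 4790 cos 139° = -3615.06
Leg 2 (173°, 2772 m): east 2772 sin 173° = 337.82, north 2772 cos 173° = -2751.34
Leg 3 (321°, 2520 m): east 2520 sin 321° = -1585.89, north 2520 cos 321° = 1958.41
Leg 4 (335°, 1500 m): east 1500 sin 335° = -633.93, north 1500 cos 335° = 1359.46
Net: 1260.53 east, -3048.53 north. Distance = √((1260.53)² + (-3048.53)²) = 3298.856 m.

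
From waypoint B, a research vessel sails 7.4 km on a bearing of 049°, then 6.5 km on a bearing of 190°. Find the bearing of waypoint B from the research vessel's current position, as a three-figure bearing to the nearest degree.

289°

Leg 1 (049°, 7.4 km): east 7.4 sin 49° = 5.58, north 7.4 cos 49° = 4.85
Leg 2 (190°, 6.5 km): east 6.5 sin 190° = -1.13, north 6.5 cos 190° = -6.40
Net displacement: 4.46 east, -1.55 north. Direction back to start is (-4.46, 1.55): bearing = atan2(-4.46, 1.55) mod 360° = 289.14° ≈ 289°.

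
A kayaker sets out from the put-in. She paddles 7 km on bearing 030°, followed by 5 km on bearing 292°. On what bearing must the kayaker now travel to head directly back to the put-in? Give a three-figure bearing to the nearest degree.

172°

Leg 1 (030°, 7 km): east 7 sin 30° = 3.50, north 7 cos 30° = 6.06
Leg 2 (292°, 5 km): east 5 sin 292° = -4.64, north 5 cos 292° = 1.87
Net displacement: -1.14 east, 7.94 north. Direction back to start is (1.14, -7.94): bearing = atan2(1.14, -7.94) mod 360° = 171.85° ≈ 172°.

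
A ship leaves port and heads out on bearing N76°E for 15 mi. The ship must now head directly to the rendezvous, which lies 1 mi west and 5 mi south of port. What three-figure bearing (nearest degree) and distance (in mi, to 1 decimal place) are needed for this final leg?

Leg 1 (N76°E, 15 mi): east 15 sin 76° = 14.55, north 15 cos 76° = 3.63
Current position: (14.55, 3.63). Target: (-1, -5). Remaining: Δeast = -15.55, Δnorth = -8.63.
Bearing = atan2(-15.55, -8.63) mod 360° = 240.98°; distance = √((-15.55)² + (-8.63)²) = 17.788 mi.

241°, 17.8 mi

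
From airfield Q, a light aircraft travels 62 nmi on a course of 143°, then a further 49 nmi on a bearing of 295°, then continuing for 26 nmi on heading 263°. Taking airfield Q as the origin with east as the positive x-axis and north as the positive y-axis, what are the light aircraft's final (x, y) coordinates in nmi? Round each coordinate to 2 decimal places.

Leg 1 (143°, 62 nmi): east 62 sin 143° = 37.31, north 62 cos 143° = -49.52
Leg 2 (295°, 49 nmi): east 49 sin 295° = -44.41, north 49 cos 295° = 20.71
Leg 3 (263°, 26 nmi): east 26 sin 263° = -25.81, north 26 cos 263° = -3.17
Summing: -32.90 nmi east, -31.98 nmi north → (-32.90, -31.98).

(-32.90, -31.98)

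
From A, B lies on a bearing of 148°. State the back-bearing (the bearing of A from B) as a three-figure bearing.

328°

Back-bearing = 148° + 180° = 328°.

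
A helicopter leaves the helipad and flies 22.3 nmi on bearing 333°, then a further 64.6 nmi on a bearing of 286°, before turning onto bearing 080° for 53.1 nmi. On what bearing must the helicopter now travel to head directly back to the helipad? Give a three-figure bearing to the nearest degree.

Leg 1 (333°, 22.3 nmi): east 22.3 sin 333° = -10.12, north 22.3 cos 333° = 19.87
Leg 2 (286°, 64.6 nmi): east 64.6 sin 286° = -62.10, north 64.6 cos 286° = 17.81
Leg 3 (080°, 53.1 nmi): east 53.1 sin 80° = 52.29, north 53.1 cos 80° = 9.22
Net displacement: -19.93 east, 46.90 north. Direction back to start is (19.93, -46.90): bearing = atan2(19.93, -46.90) mod 360° = 156.98° ≈ 157°.

157°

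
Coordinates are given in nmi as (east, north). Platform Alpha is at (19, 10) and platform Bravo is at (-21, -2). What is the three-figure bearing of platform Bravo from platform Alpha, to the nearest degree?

253°

Δeast = -21 − 19 = -40.00; Δnorth = -2 − 10 = -12.00.
Bearing = atan2(Δeast, Δnorth) mod 360° = 253.30° ≈ 253°.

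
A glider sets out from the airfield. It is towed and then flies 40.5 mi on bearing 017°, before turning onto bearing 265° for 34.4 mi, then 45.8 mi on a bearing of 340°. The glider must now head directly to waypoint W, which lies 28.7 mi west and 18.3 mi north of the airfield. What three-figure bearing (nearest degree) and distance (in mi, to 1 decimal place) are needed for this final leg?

171°, 61.2 mi

Leg 1 (017°, 40.5 mi): east 40.5 sin 17° = 11.84, north 40.5 cos 17° = 38.73
Leg 2 (265°, 34.4 mi): east 34.4 sin 265° = -34.27, north 34.4 cos 265° = -3.00
Leg 3 (340°, 45.8 mi): east 45.8 sin 340° = -15.66, north 45.8 cos 340° = 43.04
Current position: (-38.09, 78.77). Target: (-28.7, 18.3). Remaining: Δeast = 9.39, Δnorth = -60.47.
Bearing = atan2(9.39, -60.47) mod 360° = 171.17°; distance = √((9.39)² + (-60.47)²) = 61.195 mi.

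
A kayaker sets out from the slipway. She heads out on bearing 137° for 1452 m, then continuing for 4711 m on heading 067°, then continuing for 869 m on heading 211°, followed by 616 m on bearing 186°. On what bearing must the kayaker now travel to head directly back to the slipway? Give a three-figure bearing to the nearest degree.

Leg 1 (137°, 1452 m): east 1452 sin 137° = 990.26, north 1452 cos 137° = -1061.93
Leg 2 (067°, 4711 m): east 4711 sin 67° = 4336.50, north 4711 cos 67° = 1840.73
Leg 3 (211°, 869 m): east 869 sin 211° = -447.57, north 869 cos 211° = -744.88
Leg 4 (186°, 616 m): east 616 sin 186° = -64.39, north 616 cos 186° = -612.63
Net displacement: 4814.80 east, -578.70 north. Direction back to start is (-4814.80, 578.70): bearing = atan2(-4814.80, 578.70) mod 360° = 276.85° ≈ 277°.

277°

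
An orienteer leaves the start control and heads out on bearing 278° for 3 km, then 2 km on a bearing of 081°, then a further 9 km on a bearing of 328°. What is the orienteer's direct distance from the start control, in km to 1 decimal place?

Leg 1 (278°, 3 km): east 3 sin 278° = -2.97, north 3 cos 278° = 0.42
Leg 2 (081°, 2 km): east 2 sin 81° = 1.98, north 2 cos 81° = 0.31
Leg 3 (328°, 9 km): east 9 sin 328° = -4.77, north 9 cos 328° = 7.63
Net: -5.76 east, 8.36 north. Distance = √((-5.76)² + (8.36)²) = 10.157 km.

10.2 km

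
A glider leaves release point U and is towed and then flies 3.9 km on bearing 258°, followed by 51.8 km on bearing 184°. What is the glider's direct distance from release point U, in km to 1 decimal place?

53.0 km

Leg 1 (258°, 3.9 km): east 3.9 sin 258° = -3.81, north 3.9 cos 258° = -0.81
Leg 2 (184°, 51.8 km): east 51.8 sin 184° = -3.61, north 51.8 cos 184° = -51.67
Net: -7.43 east, -52.48 north. Distance = √((-7.43)² + (-52.48)²) = 53.008 km.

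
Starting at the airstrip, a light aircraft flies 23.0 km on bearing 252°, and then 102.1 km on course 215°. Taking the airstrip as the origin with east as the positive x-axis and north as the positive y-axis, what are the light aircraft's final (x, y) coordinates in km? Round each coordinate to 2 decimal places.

Leg 1 (252°, 23.0 km): east 23.0 sin 252° = -21.87, north 23.0 cos 252° = -7.11
Leg 2 (215°, 102.1 km): east 102.1 sin 215° = -58.56, north 102.1 cos 215° = -83.64
Summing: -80.44 km east, -90.74 km north → (-80.44, -90.74).

(-80.44, -90.74)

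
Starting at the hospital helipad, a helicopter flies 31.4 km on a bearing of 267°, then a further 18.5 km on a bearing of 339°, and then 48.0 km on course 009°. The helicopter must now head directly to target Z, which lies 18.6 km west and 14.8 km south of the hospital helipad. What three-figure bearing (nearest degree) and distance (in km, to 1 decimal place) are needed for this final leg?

171°, 78.7 km

Leg 1 (267°, 31.4 km): east 31.4 sin 267° = -31.36, north 31.4 cos 267° = -1.64
Leg 2 (339°, 18.5 km): east 18.5 sin 339° = -6.63, north 18.5 cos 339° = 17.27
Leg 3 (009°, 48.0 km): east 48.0 sin 9° = 7.51, north 48.0 cos 9° = 47.41
Current position: (-30.48, 63.04). Target: (-18.6, -14.8). Remaining: Δeast = 11.88, Δnorth = -77.84.
Bearing = atan2(11.88, -77.84) mod 360° = 171.32°; distance = √((11.88)² + (-77.84)²) = 78.738 km.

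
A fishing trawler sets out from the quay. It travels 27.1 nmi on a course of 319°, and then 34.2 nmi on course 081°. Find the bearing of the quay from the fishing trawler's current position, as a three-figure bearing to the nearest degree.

Leg 1 (319°, 27.1 nmi): east 27.1 sin 319° = -17.78, north 27.1 cos 319° = 20.45
Leg 2 (081°, 34.2 nmi): east 34.2 sin 81° = 33.78, north 34.2 cos 81° = 5.35
Net displacement: 16.00 east, 25.80 north. Direction back to start is (-16.00, -25.80): bearing = atan2(-16.00, -25.80) mod 360° = 211.80° ≈ 212°.

212°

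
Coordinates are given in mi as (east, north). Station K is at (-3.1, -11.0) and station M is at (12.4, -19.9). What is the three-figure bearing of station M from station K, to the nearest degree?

120°

Δeast = 12.4 − -3.1 = 15.50; Δnorth = -19.9 − -11.0 = -8.90.
Bearing = atan2(Δeast, Δnorth) mod 360° = 119.86° ≈ 120°.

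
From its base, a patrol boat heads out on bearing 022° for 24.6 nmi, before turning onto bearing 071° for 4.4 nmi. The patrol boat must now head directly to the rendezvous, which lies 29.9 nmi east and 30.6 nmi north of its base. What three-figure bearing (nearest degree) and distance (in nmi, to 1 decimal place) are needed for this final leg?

069°, 17.7 nmi

Leg 1 (022°, 24.6 nmi): east 24.6 sin 22° = 9.22, north 24.6 cos 22° = 22.81
Leg 2 (071°, 4.4 nmi): east 4.4 sin 71° = 4.16, north 4.4 cos 71° = 1.43
Current position: (13.38, 24.24). Target: (29.9, 30.6). Remaining: Δeast = 16.52, Δnorth = 6.36.
Bearing = atan2(16.52, 6.36) mod 360° = 68.95°; distance = √((16.52)² + (6.36)²) = 17.706 nmi.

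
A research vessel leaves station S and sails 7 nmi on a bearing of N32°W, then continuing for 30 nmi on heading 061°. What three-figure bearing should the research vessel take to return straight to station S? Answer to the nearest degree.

Leg 1 (N32°W, 7 nmi): east 7 sin 328° = -3.71, north 7 cos 328° = 5.94
Leg 2 (061°, 30 nmi): east 30 sin 61° = 26.24, north 30 cos 61° = 14.54
Net displacement: 22.53 east, 20.48 north. Direction back to start is (-22.53, -20.48): bearing = atan2(-22.53, -20.48) mod 360° = 227.73° ≈ 228°.

228°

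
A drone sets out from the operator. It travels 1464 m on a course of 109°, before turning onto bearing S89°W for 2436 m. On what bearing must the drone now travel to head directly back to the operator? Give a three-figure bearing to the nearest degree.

Leg 1 (109°, 1464 m): east 1464 sin 109° = 1384.24, north 1464 cos 109° = -476.63
Leg 2 (S89°W, 2436 m): east 2436 sin 269° = -2435.63, north 2436 cos 269° = -42.51
Net displacement: -1051.39 east, -519.15 north. Direction back to start is (1051.39, 519.15): bearing = atan2(1051.39, 519.15) mod 360° = 63.72° ≈ 064°.

064°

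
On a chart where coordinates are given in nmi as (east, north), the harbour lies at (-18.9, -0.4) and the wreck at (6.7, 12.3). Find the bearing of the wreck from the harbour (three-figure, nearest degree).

Δeast = 6.7 − -18.9 = 25.60; Δnorth = 12.3 − -0.4 = 12.70.
Bearing = atan2(Δeast, Δnorth) mod 360° = 63.61° ≈ 064°.

064°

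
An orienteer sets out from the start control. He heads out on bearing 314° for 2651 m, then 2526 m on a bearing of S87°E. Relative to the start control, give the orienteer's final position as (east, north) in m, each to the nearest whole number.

Leg 1 (314°, 2651 m): east 2651 sin 314° = -1906.97, north 2651 cos 314° = 1841.54
Leg 2 (S87°E, 2526 m): east 2526 sin 93° = 2522.54, north 2526 cos 93° = -132.20
Summing: 615.57 m east, 1709.34 m north → (616, 1709).

(616, 1709)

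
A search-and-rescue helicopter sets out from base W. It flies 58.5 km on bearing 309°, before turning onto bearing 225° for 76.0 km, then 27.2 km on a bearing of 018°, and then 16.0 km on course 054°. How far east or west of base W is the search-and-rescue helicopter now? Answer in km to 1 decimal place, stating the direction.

77.9 km west

Leg 1 (309°, 58.5 km): east 58.5 sin 309° = -45.46, north 58.5 cos 309° = 36.82
Leg 2 (225°, 76.0 km): east 76.0 sin 225° = -53.74, north 76.0 cos 225° = -53.74
Leg 3 (018°, 27.2 km): east 27.2 sin 18° = 8.41, north 27.2 cos 18° = 25.87
Leg 4 (054°, 16.0 km): east 16.0 sin 54° = 12.94, north 16.0 cos 54° = 9.40
Net east component: -77.85 km.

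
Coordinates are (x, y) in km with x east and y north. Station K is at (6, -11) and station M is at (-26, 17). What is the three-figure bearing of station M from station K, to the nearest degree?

311°

Δeast = -26 − 6 = -32.00; Δnorth = 17 − -11 = 28.00.
Bearing = atan2(Δeast, Δnorth) mod 360° = 311.19° ≈ 311°.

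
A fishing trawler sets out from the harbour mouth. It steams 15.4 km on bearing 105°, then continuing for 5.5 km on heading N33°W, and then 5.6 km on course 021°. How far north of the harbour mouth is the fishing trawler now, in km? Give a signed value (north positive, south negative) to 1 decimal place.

Leg 1 (105°, 15.4 km): east 15.4 sin 105° = 14.88, north 15.4 cos 105° = -3.99
Leg 2 (N33°W, 5.5 km): east 5.5 sin 327° = -3.00, north 5.5 cos 327° = 4.61
Leg 3 (021°, 5.6 km): east 5.6 sin 21° = 2.01, north 5.6 cos 21° = 5.23
Net north component: 5.85 km.

5.9 km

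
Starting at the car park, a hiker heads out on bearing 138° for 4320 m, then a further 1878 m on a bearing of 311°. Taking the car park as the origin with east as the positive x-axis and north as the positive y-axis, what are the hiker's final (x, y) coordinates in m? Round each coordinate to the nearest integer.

(1473, -1978)

Leg 1 (138°, 4320 m): east 4320 sin 138° = 2890.64, north 4320 cos 138° = -3210.39
Leg 2 (311°, 1878 m): east 1878 sin 311° = -1417.34, north 1878 cos 311° = 1232.08
Summing: 1473.30 m east, -1978.31 m north → (1473, -1978).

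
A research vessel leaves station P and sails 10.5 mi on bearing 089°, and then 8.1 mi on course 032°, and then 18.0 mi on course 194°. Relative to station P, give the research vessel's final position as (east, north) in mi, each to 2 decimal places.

Leg 1 (089°, 10.5 mi): east 10.5 sin 89° = 10.50, north 10.5 cos 89° = 0.18
Leg 2 (032°, 8.1 mi): east 8.1 sin 32° = 4.29, north 8.1 cos 32° = 6.87
Leg 3 (194°, 18.0 mi): east 18.0 sin 194° = -4.35, north 18.0 cos 194° = -17.47
Summing: 10.44 mi east, -10.41 mi north → (10.44, -10.41).

(10.44, -10.41)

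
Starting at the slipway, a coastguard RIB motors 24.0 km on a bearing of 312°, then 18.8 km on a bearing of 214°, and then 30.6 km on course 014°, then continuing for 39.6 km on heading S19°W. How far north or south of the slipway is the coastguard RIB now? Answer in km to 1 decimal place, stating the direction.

Leg 1 (312°, 24.0 km): east 24.0 sin 312° = -17.84, north 24.0 cos 312° = 16.06
Leg 2 (214°, 18.8 km): east 18.8 sin 214° = -10.51, north 18.8 cos 214° = -15.59
Leg 3 (014°, 30.6 km): east 30.6 sin 14° = 7.40, north 30.6 cos 14° = 29.69
Leg 4 (S19°W, 39.6 km): east 39.6 sin 199° = -12.89, north 39.6 cos 199° = -37.44
Net north component: -7.28 km.

7.3 km south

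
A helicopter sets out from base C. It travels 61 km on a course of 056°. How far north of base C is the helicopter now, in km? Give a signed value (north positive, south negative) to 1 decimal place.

Leg 1 (056°, 61 km): east 61 sin 56° = 50.57, north 61 cos 56° = 34.11
Net north component: 34.11 km.

34.1 km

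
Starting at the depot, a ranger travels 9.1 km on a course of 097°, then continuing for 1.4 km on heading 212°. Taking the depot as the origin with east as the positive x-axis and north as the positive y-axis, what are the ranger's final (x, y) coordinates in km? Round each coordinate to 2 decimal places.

(8.29, -2.30)

Leg 1 (097°, 9.1 km): east 9.1 sin 97° = 9.03, north 9.1 cos 97° = -1.11
Leg 2 (212°, 1.4 km): east 1.4 sin 212° = -0.74, north 1.4 cos 212° = -1.19
Summing: 8.29 km east, -2.30 km north → (8.29, -2.30).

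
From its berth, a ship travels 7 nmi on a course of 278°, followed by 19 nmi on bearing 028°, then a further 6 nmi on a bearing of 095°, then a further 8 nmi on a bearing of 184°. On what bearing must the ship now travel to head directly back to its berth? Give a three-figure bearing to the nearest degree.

Leg 1 (278°, 7 nmi): east 7 sin 278° = -6.93, north 7 cos 278° = 0.97
Leg 2 (028°, 19 nmi): east 19 sin 28° = 8.92, north 19 cos 28° = 16.78
Leg 3 (095°, 6 nmi): east 6 sin 95° = 5.98, north 6 cos 95° = -0.52
Leg 4 (184°, 8 nmi): east 8 sin 184° = -0.56, north 8 cos 184° = -7.98
Net displacement: 7.41 east, 9.25 north. Direction back to start is (-7.41, -9.25): bearing = atan2(-7.41, -9.25) mod 360° = 218.70° ≈ 219°.

219°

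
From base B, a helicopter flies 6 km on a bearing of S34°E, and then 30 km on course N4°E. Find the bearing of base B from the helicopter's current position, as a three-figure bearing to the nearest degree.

Leg 1 (S34°E, 6 km): east 6 sin 146° = 3.36, north 6 cos 146° = -4.97
Leg 2 (N4°E, 30 km): east 30 sin 4° = 2.09, north 30 cos 4° = 29.93
Net displacement: 5.45 east, 24.95 north. Direction back to start is (-5.45, -24.95): bearing = atan2(-5.45, -24.95) mod 360° = 192.32° ≈ 192°.

192°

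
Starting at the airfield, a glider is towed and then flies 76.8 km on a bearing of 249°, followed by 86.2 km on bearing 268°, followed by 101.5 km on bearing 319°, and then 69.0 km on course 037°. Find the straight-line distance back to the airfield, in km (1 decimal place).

Leg 1 (249°, 76.8 km): east 76.8 sin 249° = -71.70, north 76.8 cos 249° = -27.52
Leg 2 (268°, 86.2 km): east 86.2 sin 268° = -86.15, north 86.2 cos 268° = -3.01
Leg 3 (319°, 101.5 km): east 101.5 sin 319° = -66.59, north 101.5 cos 319° = 76.60
Leg 4 (037°, 69.0 km): east 69.0 sin 37° = 41.53, north 69.0 cos 37° = 55.11
Net: -182.91 east, 101.18 north. Distance = √((-182.91)² + (101.18)²) = 209.030 km.

209.0 km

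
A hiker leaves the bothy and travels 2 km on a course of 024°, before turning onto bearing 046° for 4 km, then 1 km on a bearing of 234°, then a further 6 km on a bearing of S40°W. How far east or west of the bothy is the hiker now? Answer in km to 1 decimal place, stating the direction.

1.0 km west

Leg 1 (024°, 2 km): east 2 sin 24° = 0.81, north 2 cos 24° = 1.83
Leg 2 (046°, 4 km): east 4 sin 46° = 2.88, north 4 cos 46° = 2.78
Leg 3 (234°, 1 km): east 1 sin 234° = -0.81, north 1 cos 234° = -0.59
Leg 4 (S40°W, 6 km): east 6 sin 220° = -3.86, north 6 cos 220° = -4.60
Net east component: -0.97 km.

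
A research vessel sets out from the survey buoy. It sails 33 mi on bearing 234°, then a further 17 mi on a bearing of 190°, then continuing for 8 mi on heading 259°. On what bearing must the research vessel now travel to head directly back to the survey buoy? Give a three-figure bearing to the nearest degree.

Leg 1 (234°, 33 mi): east 33 sin 234° = -26.70, north 33 cos 234° = -19.40
Leg 2 (190°, 17 mi): east 17 sin 190° = -2.95, north 17 cos 190° = -16.74
Leg 3 (259°, 8 mi): east 8 sin 259° = -7.85, north 8 cos 259° = -1.53
Net displacement: -37.50 east, -37.67 north. Direction back to start is (37.50, 37.67): bearing = atan2(37.50, 37.67) mod 360° = 44.88° ≈ 045°.

045°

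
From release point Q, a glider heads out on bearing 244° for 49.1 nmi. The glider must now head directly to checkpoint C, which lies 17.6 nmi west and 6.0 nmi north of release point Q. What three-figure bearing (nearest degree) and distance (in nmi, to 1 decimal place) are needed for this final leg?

Leg 1 (244°, 49.1 nmi): east 49.1 sin 244° = -44.13, north 49.1 cos 244° = -21.52
Current position: (-44.13, -21.52). Target: (-17.6, 6.0). Remaining: Δeast = 26.53, Δnorth = 27.52.
Bearing = atan2(26.53, 27.52) mod 360° = 43.95°; distance = √((26.53)² + (27.52)²) = 38.229 nmi.

044°, 38.2 nmi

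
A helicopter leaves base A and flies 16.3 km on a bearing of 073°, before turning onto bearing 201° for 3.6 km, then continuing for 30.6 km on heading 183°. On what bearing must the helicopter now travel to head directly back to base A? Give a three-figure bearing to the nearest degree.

336°

Leg 1 (073°, 16.3 km): east 16.3 sin 73° = 15.59, north 16.3 cos 73° = 4.77
Leg 2 (201°, 3.6 km): east 3.6 sin 201° = -1.29, north 3.6 cos 201° = -3.36
Leg 3 (183°, 30.6 km): east 30.6 sin 183° = -1.60, north 30.6 cos 183° = -30.56
Net displacement: 12.70 east, -29.15 north. Direction back to start is (-12.70, 29.15): bearing = atan2(-12.70, 29.15) mod 360° = 336.47° ≈ 336°.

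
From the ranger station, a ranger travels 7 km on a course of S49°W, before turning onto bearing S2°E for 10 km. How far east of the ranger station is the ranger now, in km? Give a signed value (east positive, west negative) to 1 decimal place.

-4.9 km

Leg 1 (S49°W, 7 km): east 7 sin 229° = -5.28, north 7 cos 229° = -4.59
Leg 2 (S2°E, 10 km): east 10 sin 178° = 0.35, north 10 cos 178° = -9.99
Net east component: -4.93 km.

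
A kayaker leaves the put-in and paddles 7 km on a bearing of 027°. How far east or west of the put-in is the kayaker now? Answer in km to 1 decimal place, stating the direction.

3.2 km east

Leg 1 (027°, 7 km): east 7 sin 27° = 3.18, north 7 cos 27° = 6.24
Net east component: 3.18 km.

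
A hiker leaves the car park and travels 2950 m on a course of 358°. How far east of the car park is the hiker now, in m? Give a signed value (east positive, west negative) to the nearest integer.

Leg 1 (358°, 2950 m): east 2950 sin 358° = -102.95, north 2950 cos 358° = 2948.20
Net east component: -102.95 m.

-103 m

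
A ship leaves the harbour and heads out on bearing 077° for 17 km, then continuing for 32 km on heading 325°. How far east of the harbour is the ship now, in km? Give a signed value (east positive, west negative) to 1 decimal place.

Leg 1 (077°, 17 km): east 17 sin 77° = 16.56, north 17 cos 77° = 3.82
Leg 2 (325°, 32 km): east 32 sin 325° = -18.35, north 32 cos 325° = 26.21
Net east component: -1.79 km.

-1.8 km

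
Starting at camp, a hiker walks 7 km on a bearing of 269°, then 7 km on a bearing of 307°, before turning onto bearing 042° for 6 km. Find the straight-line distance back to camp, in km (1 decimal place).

Leg 1 (269°, 7 km): east 7 sin 269° = -7.00, north 7 cos 269° = -0.12
Leg 2 (307°, 7 km): east 7 sin 307° = -5.59, north 7 cos 307° = 4.21
Leg 3 (042°, 6 km): east 6 sin 42° = 4.01, north 6 cos 42° = 4.46
Net: -8.57 east, 8.55 north. Distance = √((-8.57)² + (8.55)²) = 12.109 km.

12.1 km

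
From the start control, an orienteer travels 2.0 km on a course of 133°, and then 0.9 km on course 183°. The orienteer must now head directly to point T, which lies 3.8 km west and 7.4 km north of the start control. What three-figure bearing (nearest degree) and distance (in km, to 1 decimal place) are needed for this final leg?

Leg 1 (133°, 2.0 km): east 2.0 sin 133° = 1.46, north 2.0 cos 133° = -1.36
Leg 2 (183°, 0.9 km): east 0.9 sin 183° = -0.05, north 0.9 cos 183° = -0.90
Current position: (1.42, -2.26). Target: (-3.8, 7.4). Remaining: Δeast = -5.22, Δnorth = 9.66.
Bearing = atan2(-5.22, 9.66) mod 360° = 331.64°; distance = √((-5.22)² + (9.66)²) = 10.981 km.

332°, 11.0 km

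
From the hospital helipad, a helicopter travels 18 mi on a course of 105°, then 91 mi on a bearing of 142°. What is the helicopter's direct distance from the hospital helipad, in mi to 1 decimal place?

Leg 1 (105°, 18 mi): east 18 sin 105° = 17.39, north 18 cos 105° = -4.66
Leg 2 (142°, 91 mi): east 91 sin 142° = 56.03, north 91 cos 142° = -71.71
Net: 73.41 east, -76.37 north. Distance = √((73.41)² + (-76.37)²) = 105.931 mi.

105.9 mi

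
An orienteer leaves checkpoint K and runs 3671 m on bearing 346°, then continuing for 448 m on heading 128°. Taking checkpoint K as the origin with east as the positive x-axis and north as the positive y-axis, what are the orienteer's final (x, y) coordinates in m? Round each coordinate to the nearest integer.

Leg 1 (346°, 3671 m): east 3671 sin 346° = -888.10, north 3671 cos 346° = 3561.96
Leg 2 (128°, 448 m): east 448 sin 128° = 353.03, north 448 cos 128° = -275.82
Summing: -535.07 m east, 3286.14 m north → (-535, 3286).

(-535, 3286)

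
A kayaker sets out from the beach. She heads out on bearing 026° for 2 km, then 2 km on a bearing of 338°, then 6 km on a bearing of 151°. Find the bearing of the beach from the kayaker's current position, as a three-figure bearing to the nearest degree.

Leg 1 (026°, 2 km): east 2 sin 26° = 0.88, north 2 cos 26° = 1.80
Leg 2 (338°, 2 km): east 2 sin 338° = -0.75, north 2 cos 338° = 1.85
Leg 3 (151°, 6 km): east 6 sin 151° = 2.91, north 6 cos 151° = -5.25
Net displacement: 3.04 east, -1.60 north. Direction back to start is (-3.04, 1.60): bearing = atan2(-3.04, 1.60) mod 360° = 297.72° ≈ 298°.

298°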